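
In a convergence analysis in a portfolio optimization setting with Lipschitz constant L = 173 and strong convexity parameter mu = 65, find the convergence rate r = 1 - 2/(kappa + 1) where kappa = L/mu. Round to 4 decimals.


Step 1: Compute the condition number.
kappa = L/mu = 173/65 = 2.6615
Step 2: Compute the convergence rate.
r = 1 - 2/(kappa + 1) = 1 - 2*mu/(L + mu) = (L - mu)/(L + mu) = 108/238 = 0.4538


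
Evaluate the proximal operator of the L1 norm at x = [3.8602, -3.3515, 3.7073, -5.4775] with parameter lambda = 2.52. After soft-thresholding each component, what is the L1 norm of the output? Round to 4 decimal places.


Soft-thresholding with lambda = 2.52:
prox(3.8602) = sign(3.8602)*max(|3.8602| - 2.52, 0) = 1.3402
prox(-3.3515) = sign(-3.3515)*max(|-3.3515| - 2.52, 0) = -0.8315
prox(3.7073) = sign(3.7073)*max(|3.7073| - 2.52, 0) = 1.1873
prox(-5.4775) = sign(-5.4775)*max(|-5.4775| - 2.52, 0) = -2.9575
prox(x) = [1.3402, -0.8315, 1.1873, -2.9575]
||prox(x)||_1 = 1.3402 + 0.8315 + 1.1873 + 2.9575 = 6.3165


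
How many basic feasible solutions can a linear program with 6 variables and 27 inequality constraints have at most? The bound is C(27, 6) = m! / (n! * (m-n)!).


Each vertex corresponds to some choice of n active constraints out of m, so the number of vertices is at most C(m, n) = m! / (n!(m-n)!).
m = 27, n = 6
Numerator: 27 * 26 * 25 * 24 * 23 * 22
Denominator: 6! = 720
C(27, 6) = 296010


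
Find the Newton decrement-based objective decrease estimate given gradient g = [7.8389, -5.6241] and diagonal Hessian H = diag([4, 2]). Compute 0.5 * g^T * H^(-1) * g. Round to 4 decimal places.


Step 1: H is diagonal, so H^(-1) * g = [1.9597, -2.8121].
Step 2: g^T H^(-1) g = sum_i g_i^2 / H_ii
  = (7.8389)^2/4 + (-5.6241)^2/2
  = 15.3621 + 15.8153 = 31.1773
Step 3: Objective decrease = 0.5 * g^T H^(-1) g = 15.5887


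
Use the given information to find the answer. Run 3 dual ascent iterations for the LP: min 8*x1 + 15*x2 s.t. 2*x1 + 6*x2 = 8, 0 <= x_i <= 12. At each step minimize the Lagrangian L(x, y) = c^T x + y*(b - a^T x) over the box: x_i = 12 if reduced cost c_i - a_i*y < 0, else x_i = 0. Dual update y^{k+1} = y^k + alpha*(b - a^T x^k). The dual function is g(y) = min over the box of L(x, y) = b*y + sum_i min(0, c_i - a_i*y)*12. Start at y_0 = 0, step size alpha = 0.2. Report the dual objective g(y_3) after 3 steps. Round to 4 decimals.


Dual ascent for LP: min 8*x1 + 15*x2, 2*x1 + 6*x2 = 8, 0 <= x_i <= 12
Step 1: y^k = 0.0, reduced costs: (8.0, 15.0)
  x^k = (0.0, 0.0), subgradient = b - a^T x = 8.0
  y^{k+1} = 0.0 + 0.2*8.0 = 1.6
Step 2: y^k = 1.6, reduced costs: (4.8, 5.4)
  x^k = (0.0, 0.0), subgradient = b - a^T x = 8.0
  y^{k+1} = 1.6 + 0.2*8.0 = 3.2
Step 3: y^k = 3.2, reduced costs: (1.6, -4.2)
  x^k = (0.0, 12.0), subgradient = b - a^T x = -64.0
  y^{k+1} = 3.2 + 0.2*-64.0 = -9.6
Dual objective at y_3 = -9.6: reduced costs (27.2, 72.6), box minimizer x = (0.0, 0.0)
g(y_3) = b*y + (c1 - a1*y)*x1 + (c2 - a2*y)*x2 = 8*(-9.6) + 27.2*0.0 + 72.6*0.0 = -76.8 + 0.0 + 0.0 = -76.8


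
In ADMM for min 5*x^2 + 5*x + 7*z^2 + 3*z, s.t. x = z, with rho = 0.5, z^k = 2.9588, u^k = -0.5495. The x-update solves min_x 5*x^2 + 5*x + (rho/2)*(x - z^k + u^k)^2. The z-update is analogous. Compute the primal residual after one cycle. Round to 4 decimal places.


ADMM iteration with rho = 0.5, z^k = 2.9588, u^k = -0.5495
Step 1: x-update.
Minimize 5*x^2 + 5*x + (0.5/2)*(x - 2.9588 - 0.5495)^2
FOC: (2*5 + 0.5)*x = -5 + 0.5*(2.9588 + 0.5495)
x^{k+1} = -0.3091
Step 2: z-update.
Minimize 7*z^2 + 3*z + (0.5/2)*(-0.3091 - z - 0.5495)^2
FOC: (2*7 + 0.5)*z = -3 + 0.5*(-0.3091 - 0.5495)
z^{k+1} = -0.2365
Step 3: u-update.
u^{k+1} = -0.5495 - 0.3091 + 0.2365 = -0.6221
Step 4: Primal residual = |-0.3091 + 0.2365| = 0.0726


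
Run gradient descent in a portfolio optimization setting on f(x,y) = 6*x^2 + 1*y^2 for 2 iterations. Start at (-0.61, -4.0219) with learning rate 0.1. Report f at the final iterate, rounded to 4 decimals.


Gradient descent on f(x,y) = 6*x^2 + 1*y^2.
Starting point: (-0.61, -4.0219), alpha = 0.1
Step 1: grad_x = 2*6*-0.61 = -7.32, grad_y = 2*1*-4.0219 = -8.0438
  x_1 = -0.61 - 0.1*-7.32 = 0.122
  y_1 = -4.0219 - 0.1*-8.0438 = -3.2175
Step 2: grad_x = 2*6*0.122 = 1.464, grad_y = 2*1*-3.2175 = -6.435
  x_2 = 0.122 - 0.1*1.464 = -0.0244
  y_2 = -3.2175 - 0.1*-6.435 = -2.574
f(-0.0244, -2.574) = 6*(-0.0244)^2 + 1*(-2.574)^2 = 6.6291


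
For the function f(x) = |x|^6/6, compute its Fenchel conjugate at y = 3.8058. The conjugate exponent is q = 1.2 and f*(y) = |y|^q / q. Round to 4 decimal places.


The conjugate exponent q satisfies 1/p + 1/q = 1.
p = 6, so q = 6/(6 - 1) = 1.2
|y|^q = 3.8058^1.2 = 4.972
f*(3.8058) = 4.972 / 1.2 = 4.1434


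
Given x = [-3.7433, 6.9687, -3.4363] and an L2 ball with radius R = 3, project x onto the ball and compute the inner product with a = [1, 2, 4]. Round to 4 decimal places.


Step 1: Compute ||x|| (intermediates to 6 decimals).
||x|| = sqrt((-3.7433)^2 + 6.9687^2 + (-3.4363)^2) = 8.624571
Step 2: Project.
Since ||x|| > R, scale = R/||x|| = 3/8.624571 = 0.347843, proj(x) = scale * x
proj(x) = [-1.302081, 2.424014, -1.195293]
Step 3: Dot product.
a^T * proj(x) = 1*(-1.302081) + 2*2.424014 + 4*(-1.195293) = -1.2352


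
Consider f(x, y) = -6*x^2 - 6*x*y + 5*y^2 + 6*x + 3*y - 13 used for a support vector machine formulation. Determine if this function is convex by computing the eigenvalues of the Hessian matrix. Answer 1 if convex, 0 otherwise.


The Hessian of f(x,y) = -6*x^2 - 6*x*y + 5*y^2 + 6*x + 3*y - 13 is:
H = [[-12, -6], [-6, 10]]
Trace = -12 + 10 = -2
Determinant = -12*10 - (-6)^2 = -156
Discriminant = (-2)^2 - 4*-156 = 628.0
Eigenvalues: lambda_1 = -13.53, lambda_2 = 11.53
The function is not convex.

0


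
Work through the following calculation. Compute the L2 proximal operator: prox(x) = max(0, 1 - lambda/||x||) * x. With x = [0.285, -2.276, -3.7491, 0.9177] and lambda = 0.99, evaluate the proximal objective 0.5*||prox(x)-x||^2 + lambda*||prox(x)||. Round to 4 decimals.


Step 1: Compute ||x||.
||x|| = 4.4899
Step 2: Compute scaling factor.
scale = max(0, 1 - 0.99/4.4899) = 0.7795
Step 3: prox(x) = [0.2222, -1.7742, -2.9224, 0.7154]
||prox(x)|| = 3.4999
Step 4: Proximal objective.
0.5*||prox-x||^2 = 0.4901
lambda*||prox|| = 3.4649
Total = 3.955


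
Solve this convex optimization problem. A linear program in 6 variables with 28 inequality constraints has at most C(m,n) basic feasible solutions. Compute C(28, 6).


Each vertex corresponds to some choice of n active constraints out of m, so the number of vertices is at most C(m, n) = m! / (n!(m-n)!).
m = 28, n = 6
Numerator: 28 * 27 * 26 * 25 * 24 * 23
Denominator: 6! = 720
C(28, 6) = 376740


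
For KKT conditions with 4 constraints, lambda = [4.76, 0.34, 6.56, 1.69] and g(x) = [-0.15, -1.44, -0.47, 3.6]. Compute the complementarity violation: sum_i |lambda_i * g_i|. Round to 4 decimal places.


KKT complementary slackness check:
lambda_1 * g_1 = 4.76 * -0.15 = -0.714
lambda_2 * g_2 = 0.34 * -1.44 = -0.4896
lambda_3 * g_3 = 6.56 * -0.47 = -3.0832
lambda_4 * g_4 = 1.69 * 3.6 = 6.084
Total violation = 0.714 + 0.4896 + 3.0832 + 6.084 = 10.3708


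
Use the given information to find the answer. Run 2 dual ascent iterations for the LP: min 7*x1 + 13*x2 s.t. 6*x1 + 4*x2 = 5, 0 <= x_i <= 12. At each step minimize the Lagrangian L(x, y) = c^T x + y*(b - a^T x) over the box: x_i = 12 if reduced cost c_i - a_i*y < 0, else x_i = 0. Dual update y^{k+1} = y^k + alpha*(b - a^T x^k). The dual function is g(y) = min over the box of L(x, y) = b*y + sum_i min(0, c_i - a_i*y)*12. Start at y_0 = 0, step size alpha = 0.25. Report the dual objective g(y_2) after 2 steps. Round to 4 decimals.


Dual ascent for LP: min 7*x1 + 13*x2, 6*x1 + 4*x2 = 5, 0 <= x_i <= 12
Step 1: y^k = 0.0, reduced costs: (7.0, 13.0)
  x^k = (0.0, 0.0), subgradient = b - a^T x = 5.0
  y^{k+1} = 0.0 + 0.25*5.0 = 1.25
Step 2: y^k = 1.25, reduced costs: (-0.5, 8.0)
  x^k = (12.0, 0.0), subgradient = b - a^T x = -67.0
  y^{k+1} = 1.25 + 0.25*-67.0 = -15.5
Dual objective at y_2 = -15.5: reduced costs (100.0, 75.0), box minimizer x = (0.0, 0.0)
g(y_2) = b*y + (c1 - a1*y)*x1 + (c2 - a2*y)*x2 = 5*(-15.5) + 100.0*0.0 + 75.0*0.0 = -77.5 + 0.0 + 0.0 = -77.5


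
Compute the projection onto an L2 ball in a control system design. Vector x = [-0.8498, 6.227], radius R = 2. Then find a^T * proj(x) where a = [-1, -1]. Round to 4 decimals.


Step 1: Compute ||x|| (intermediates to 6 decimals).
||x|| = sqrt((-0.8498)^2 + 6.227^2) = 6.284719
Step 2: Project.
Since ||x|| > R, scale = R/||x|| = 2/6.284719 = 0.318232, proj(x) = scale * x
proj(x) = [-0.270434, 1.981631]
Step 3: Dot product.
a^T * proj(x) = -1*(-0.270434) - 1*1.981631 = -1.7112


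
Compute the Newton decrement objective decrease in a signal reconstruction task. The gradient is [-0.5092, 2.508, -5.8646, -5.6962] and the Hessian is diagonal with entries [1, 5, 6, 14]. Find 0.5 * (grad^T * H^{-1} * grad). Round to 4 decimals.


Step 1: H is diagonal, so H^(-1) * g = [-0.5092, 0.5016, -0.9774, -0.4069].
Step 2: g^T H^(-1) g = sum_i g_i^2 / H_ii
  = (-0.5092)^2/1 + (2.508)^2/5 + (-5.8646)^2/6 + (-5.6962)^2/14
  = 0.2593 + 1.258 + 5.7323 + 2.3176 = 9.5672
Step 3: Objective decrease = 0.5 * g^T H^(-1) g = 4.7836


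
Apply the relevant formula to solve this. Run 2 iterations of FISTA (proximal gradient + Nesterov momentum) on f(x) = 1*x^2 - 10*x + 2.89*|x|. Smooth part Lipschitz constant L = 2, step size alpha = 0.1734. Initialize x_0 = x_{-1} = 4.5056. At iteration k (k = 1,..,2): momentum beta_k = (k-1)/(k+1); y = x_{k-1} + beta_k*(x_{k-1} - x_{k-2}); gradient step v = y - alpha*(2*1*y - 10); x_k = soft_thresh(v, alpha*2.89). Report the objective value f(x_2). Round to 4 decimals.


FISTA on f(x) = 1*x^2 - 10*x + 2.89*|x|
L = 2, alpha = 0.1734
Iteration 1: beta = 0.0, y = 4.5056 + 0.0*(4.5056 - 4.5056) = 4.5056
  grad(y) = -0.9888, v = y - alpha*grad = 4.6771
  prox(v) = soft_thresh(4.6771, 0.5011) = 4.1759
Iteration 2: beta = 0.3333, y = 4.1759 + 0.3333*(4.1759 - 4.5056) = 4.066
  grad(y) = -1.8679, v = y - alpha*grad = 4.3899
  prox(v) = soft_thresh(4.3899, 0.5011) = 3.8888
f(x_2) = 1*3.8888^2 - 10*3.8888 + 2.89*|3.8888| = -12.5266


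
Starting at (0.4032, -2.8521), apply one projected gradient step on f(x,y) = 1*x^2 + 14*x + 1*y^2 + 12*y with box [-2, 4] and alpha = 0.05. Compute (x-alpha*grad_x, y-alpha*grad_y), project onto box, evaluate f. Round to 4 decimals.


Step 1: Compute gradient at (0.4032, -2.8521).
grad_x = 2*1*0.4032 + 14 = 14.8064
grad_y = 2*1*-2.8521 + 12 = 6.2958
Step 2: Gradient step.
x_raw = 0.4032 - 0.05*14.8064 = -0.3371
y_raw = -2.8521 - 0.05*6.2958 = -3.1669
Step 3: Project onto [-2, 4].
x_proj = clip(-0.3371) = -0.3371
y_proj = clip(-3.1669) = -2.0
Step 4: Evaluate f.
f(-0.3371, -2.0) = -24.606


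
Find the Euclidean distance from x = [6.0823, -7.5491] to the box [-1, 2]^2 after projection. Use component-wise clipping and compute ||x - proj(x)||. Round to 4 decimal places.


Project each component onto [-1, 2].
clip(6.0823) = 2.0, clip(-7.5491) = -1.0
Projection = [2.0, -1.0]
Squared diffs: [16.6652, 42.8907]
Distance = sqrt(59.5559) = 7.7172


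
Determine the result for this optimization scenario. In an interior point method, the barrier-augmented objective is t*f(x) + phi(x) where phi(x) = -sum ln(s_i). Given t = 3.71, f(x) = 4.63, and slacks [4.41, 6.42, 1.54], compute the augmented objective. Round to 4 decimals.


Step 1: Compute log-barrier.
ln values: [1.4839, 1.8594, 0.4318]
phi = -(1.4839 + 1.8594 + 0.4318) = -3.7751
Step 2: Compute augmented objective.
t*f(x) = 3.71*4.63 = 17.1773
Total = 17.1773 - 3.7751 = 13.4022


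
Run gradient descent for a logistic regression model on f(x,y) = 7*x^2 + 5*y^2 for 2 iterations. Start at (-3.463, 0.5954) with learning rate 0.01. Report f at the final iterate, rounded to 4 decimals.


Gradient descent on f(x,y) = 7*x^2 + 5*y^2.
Starting point: (-3.463, 0.5954), alpha = 0.01
Step 1: grad_x = 2*7*-3.463 = -48.482, grad_y = 2*5*0.5954 = 5.954
  x_1 = -3.463 - 0.01*-48.482 = -2.9782
  y_1 = 0.5954 - 0.01*5.954 = 0.5359
Step 2: grad_x = 2*7*-2.9782 = -41.6945, grad_y = 2*5*0.5359 = 5.3586
  x_2 = -2.9782 - 0.01*-41.6945 = -2.5612
  y_2 = 0.5359 - 0.01*5.3586 = 0.4823
f(-2.5612, 0.4823) = 7*(-2.5612)^2 + 5*0.4823^2 = 47.0824


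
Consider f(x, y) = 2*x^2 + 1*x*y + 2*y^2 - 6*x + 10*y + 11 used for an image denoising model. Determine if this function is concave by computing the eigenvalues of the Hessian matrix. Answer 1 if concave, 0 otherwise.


The Hessian of f(x,y) = 2*x^2 + 1*x*y + 2*y^2 - 6*x + 10*y + 11 is:
H = [[4, 1], [1, 4]]
Trace = 4 + 4 = 8
Determinant = 4*4 - (1)^2 = 15
Discriminant = (8)^2 - 4*15 = 4.0
Eigenvalues: lambda_1 = 3.0, lambda_2 = 5.0
The function is not concave.

0


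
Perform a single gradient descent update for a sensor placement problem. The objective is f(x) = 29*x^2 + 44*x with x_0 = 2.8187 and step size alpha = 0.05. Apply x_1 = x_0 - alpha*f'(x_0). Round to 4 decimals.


We compute the gradient at x_0 and apply the update.
f'(x) = 58*x + 44
f'(2.8187) = 58*2.8187 + 44 = 207.4846
x_1 = 2.8187 - 0.05*207.4846 = -7.5555


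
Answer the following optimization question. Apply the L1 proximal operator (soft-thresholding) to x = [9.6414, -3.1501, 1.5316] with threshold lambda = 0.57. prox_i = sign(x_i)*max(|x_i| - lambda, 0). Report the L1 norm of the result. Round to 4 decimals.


Soft-thresholding with lambda = 0.57:
prox(9.6414) = sign(9.6414)*max(|9.6414| - 0.57, 0) = 9.0714
prox(-3.1501) = sign(-3.1501)*max(|-3.1501| - 0.57, 0) = -2.5801
prox(1.5316) = sign(1.5316)*max(|1.5316| - 0.57, 0) = 0.9616
prox(x) = [9.0714, -2.5801, 0.9616]
||prox(x)||_1 = 9.0714 + 2.5801 + 0.9616 = 12.6131


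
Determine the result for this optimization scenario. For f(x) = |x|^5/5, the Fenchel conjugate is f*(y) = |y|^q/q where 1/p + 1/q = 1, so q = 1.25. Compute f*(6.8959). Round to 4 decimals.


The conjugate exponent q satisfies 1/p + 1/q = 1.
p = 5, so q = 5/(5 - 1) = 1.25
|y|^q = 6.8959^1.25 = 11.1748
f*(6.8959) = 11.1748 / 1.25 = 8.9398


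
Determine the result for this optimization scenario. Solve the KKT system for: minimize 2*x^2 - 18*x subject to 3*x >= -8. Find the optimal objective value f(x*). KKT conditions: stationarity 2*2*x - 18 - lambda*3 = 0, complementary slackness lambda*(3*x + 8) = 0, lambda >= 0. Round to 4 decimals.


Step 1: Try lambda = 0 (constraint inactive).
Stationarity: 2*2*x - 18 = 0
x* = 18/(2*2) = 4.5
Check constraint: 3*4.5 = 13.5 >= -8 -- satisfied.
Step 2: Compute optimal value.
f(x*) = 2*4.5^2 - 18*4.5 = -40.5


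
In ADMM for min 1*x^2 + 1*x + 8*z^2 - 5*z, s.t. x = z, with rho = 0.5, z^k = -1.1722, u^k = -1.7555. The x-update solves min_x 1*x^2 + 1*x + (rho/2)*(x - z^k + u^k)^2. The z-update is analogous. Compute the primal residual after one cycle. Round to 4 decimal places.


ADMM iteration with rho = 0.5, z^k = -1.1722, u^k = -1.7555
Step 1: x-update.
Minimize 1*x^2 + 1*x + (0.5/2)*(x + 1.1722 - 1.7555)^2
FOC: (2*1 + 0.5)*x = -1 + 0.5*(-1.1722 + 1.7555)
x^{k+1} = -0.2833
Step 2: z-update.
Minimize 8*z^2 - 5*z + (0.5/2)*(-0.2833 - z - 1.7555)^2
FOC: (2*8 + 0.5)*z = 5 + 0.5*(-0.2833 - 1.7555)
z^{k+1} = 0.2412
Step 3: u-update.
u^{k+1} = -1.7555 - 0.2833 - 0.2412 = -2.2801
Step 4: Primal residual = |-0.2833 - 0.2412| = 0.5246


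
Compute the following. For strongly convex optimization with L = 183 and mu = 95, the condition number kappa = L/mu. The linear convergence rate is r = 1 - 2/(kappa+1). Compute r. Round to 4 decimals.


Step 1: Compute the condition number.
kappa = L/mu = 183/95 = 1.9263
Step 2: Compute the convergence rate.
r = 1 - 2/(kappa + 1) = 1 - 2*mu/(L + mu) = (L - mu)/(L + mu) = 88/278 = 0.3165


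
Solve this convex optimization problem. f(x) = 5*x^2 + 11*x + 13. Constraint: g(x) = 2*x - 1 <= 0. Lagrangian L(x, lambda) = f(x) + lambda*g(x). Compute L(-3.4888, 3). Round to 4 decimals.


Step 1: Evaluate f(x).
f(-3.4888) = 5*(-3.4888)^2 + 11*(-3.4888) + 13 = 35.4818
Step 2: Evaluate g(x).
g(-3.4888) = 2*-3.4888 - 1 = -7.9776
Step 3: Compute Lagrangian.
L = 35.4818 + 3*-7.9776 = 11.549


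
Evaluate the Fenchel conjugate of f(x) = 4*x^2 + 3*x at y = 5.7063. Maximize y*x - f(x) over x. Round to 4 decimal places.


f*(y) = sup_x {y*x - a*x^2 - b*x} = sup_x {(y-b)*x - a*x^2}
FOC: (y - b) - 2a*x = 0 => x* = (y - b)/(2a)
x* = (5.7063 - 3)/(2*4) = 0.3383
f*(5.7063) = (y-b)^2/(4a) = (5.7063 - 3)^2/(4*4)
= 7.3241/16 = 0.4578


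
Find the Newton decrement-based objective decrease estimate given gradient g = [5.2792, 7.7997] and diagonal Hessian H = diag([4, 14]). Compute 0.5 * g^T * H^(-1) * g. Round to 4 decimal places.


Step 1: H is diagonal, so H^(-1) * g = [1.3198, 0.5571].
Step 2: g^T H^(-1) g = sum_i g_i^2 / H_ii
  = (5.2792)^2/4 + (7.7997)^2/14
  = 6.9675 + 4.3454 = 11.3129
Step 3: Objective decrease = 0.5 * g^T H^(-1) g = 5.6564


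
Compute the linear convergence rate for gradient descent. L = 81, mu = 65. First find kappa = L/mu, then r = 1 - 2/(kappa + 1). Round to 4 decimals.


Step 1: Compute the condition number.
kappa = L/mu = 81/65 = 1.2462
Step 2: Compute the convergence rate.
r = 1 - 2/(kappa + 1) = 1 - 2*mu/(L + mu) = (L - mu)/(L + mu) = 16/146 = 0.1096


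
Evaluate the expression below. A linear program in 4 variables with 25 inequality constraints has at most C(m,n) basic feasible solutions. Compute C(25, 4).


Each vertex corresponds to some choice of n active constraints out of m, so the number of vertices is at most C(m, n) = m! / (n!(m-n)!).
m = 25, n = 4
Numerator: 25 * 24 * 23 * 22
Denominator: 4! = 24
C(25, 4) = 12650


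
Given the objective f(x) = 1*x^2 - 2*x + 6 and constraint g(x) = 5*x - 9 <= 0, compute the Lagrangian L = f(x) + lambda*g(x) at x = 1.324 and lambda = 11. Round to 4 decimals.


Step 1: Evaluate f(x).
f(1.324) = 1*1.324^2 - 2*1.324 + 6 = 5.105
Step 2: Evaluate g(x).
g(1.324) = 5*1.324 - 9 = -2.38
Step 3: Compute Lagrangian.
L = 5.105 + 11*-2.38 = -21.075


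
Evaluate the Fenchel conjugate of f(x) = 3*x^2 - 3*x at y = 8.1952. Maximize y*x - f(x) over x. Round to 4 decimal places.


f*(y) = sup_x {y*x - a*x^2 - b*x} = sup_x {(y-b)*x - a*x^2}
FOC: (y - b) - 2a*x = 0 => x* = (y - b)/(2a)
x* = (8.1952 + 3)/(2*3) = 1.8659
f*(8.1952) = (y-b)^2/(4a) = (8.1952 + 3)^2/(4*3)
= 125.3325/12 = 10.4444


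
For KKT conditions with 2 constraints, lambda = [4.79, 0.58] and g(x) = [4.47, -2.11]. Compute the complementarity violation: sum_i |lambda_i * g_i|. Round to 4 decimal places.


KKT complementary slackness check:
lambda_1 * g_1 = 4.79 * 4.47 = 21.4113
lambda_2 * g_2 = 0.58 * -2.11 = -1.2238
Total violation = 21.4113 + 1.2238 = 22.6351


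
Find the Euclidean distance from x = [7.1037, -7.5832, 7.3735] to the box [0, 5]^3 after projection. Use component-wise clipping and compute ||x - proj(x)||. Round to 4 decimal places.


Project each component onto [0, 5].
clip(7.1037) = 5.0, clip(-7.5832) = 0.0, clip(7.3735) = 5.0
Projection = [5.0, 0.0, 5.0]
Squared diffs: [4.4256, 57.5049, 5.6335]
Distance = sqrt(67.564) = 8.2197


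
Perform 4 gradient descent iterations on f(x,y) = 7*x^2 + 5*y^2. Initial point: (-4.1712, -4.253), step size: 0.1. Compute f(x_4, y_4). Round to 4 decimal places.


Gradient descent on f(x,y) = 7*x^2 + 5*y^2.
Starting point: (-4.1712, -4.253), alpha = 0.1
Step 1: grad_x = 2*7*-4.1712 = -58.3968, grad_y = 2*5*-4.253 = -42.53
  x_1 = -4.1712 - 0.1*-58.3968 = 1.6685
  y_1 = -4.253 - 0.1*-42.53 = 0.0
Step 2: grad_x = 2*7*1.6685 = 23.3587, grad_y = 2*5*0.0 = 0.0
  x_2 = 1.6685 - 0.1*23.3587 = -0.6674
  y_2 = 0.0 - 0.1*0.0 = 0.0
Step 3: grad_x = 2*7*-0.6674 = -9.3435, grad_y = 2*5*0.0 = 0.0
  x_3 = -0.6674 - 0.1*-9.3435 = 0.267
  y_3 = 0.0 - 0.1*0.0 = 0.0
Step 4: grad_x = 2*7*0.267 = 3.7374, grad_y = 2*5*0.0 = 0.0
  x_4 = 0.267 - 0.1*3.7374 = -0.1068
  y_4 = 0.0 - 0.1*0.0 = 0.0
f(-0.1068, 0.0) = 7*(-0.1068)^2 + 5*0.0^2 = 0.0798


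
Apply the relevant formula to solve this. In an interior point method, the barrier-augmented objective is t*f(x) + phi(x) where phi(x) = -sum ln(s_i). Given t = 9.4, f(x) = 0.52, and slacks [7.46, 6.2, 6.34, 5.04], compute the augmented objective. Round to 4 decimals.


Step 1: Compute log-barrier.
ln values: [2.0096, 1.8245, 1.8469, 1.6174]
phi = -(2.0096 + 1.8245 + 1.8469 + 1.6174) = -7.2984
Step 2: Compute augmented objective.
t*f(x) = 9.4*0.52 = 4.888
Total = 4.888 - 7.2984 = -2.4104


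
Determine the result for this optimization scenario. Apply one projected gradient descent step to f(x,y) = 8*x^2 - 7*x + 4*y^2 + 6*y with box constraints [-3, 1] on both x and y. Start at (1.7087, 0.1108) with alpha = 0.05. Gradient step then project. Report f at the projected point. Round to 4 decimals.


Step 1: Compute gradient at (1.7087, 0.1108).
grad_x = 2*8*1.7087 - 7 = 20.3392
grad_y = 2*4*0.1108 + 6 = 6.8864
Step 2: Gradient step.
x_raw = 1.7087 - 0.05*20.3392 = 0.6917
y_raw = 0.1108 - 0.05*6.8864 = -0.2335
Step 3: Project onto [-3, 1].
x_proj = clip(0.6917) = 0.6917
y_proj = clip(-0.2335) = -0.2335
Step 4: Evaluate f.
f(0.6917, -0.2335) = -2.1971


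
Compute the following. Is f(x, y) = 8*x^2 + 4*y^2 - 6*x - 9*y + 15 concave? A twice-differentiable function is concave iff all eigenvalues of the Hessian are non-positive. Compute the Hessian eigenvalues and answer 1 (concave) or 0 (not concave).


The Hessian of f(x,y) = 8*x^2 + 4*y^2 - 6*x - 9*y + 15 is:
H = [[16, 0], [0, 8]]
Trace = 16 + 8 = 24
Determinant = 16*8 - (0)^2 = 128
Discriminant = (24)^2 - 4*128 = 64.0
Eigenvalues: lambda_1 = 8.0, lambda_2 = 16.0
The function is not concave.

0


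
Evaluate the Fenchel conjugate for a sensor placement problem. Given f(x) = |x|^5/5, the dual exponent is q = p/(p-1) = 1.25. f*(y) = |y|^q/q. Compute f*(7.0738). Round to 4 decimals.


The conjugate exponent q satisfies 1/p + 1/q = 1.
p = 5, so q = 5/(5 - 1) = 1.25
|y|^q = 7.0738^1.25 = 11.5363
f*(7.0738) = 11.5363 / 1.25 = 9.229


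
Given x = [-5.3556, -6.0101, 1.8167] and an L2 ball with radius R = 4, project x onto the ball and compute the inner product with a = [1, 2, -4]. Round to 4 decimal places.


Step 1: Compute ||x|| (intermediates to 6 decimals).
||x|| = sqrt((-5.3556)^2 + (-6.0101)^2 + 1.8167^2) = 8.252524
Step 2: Project.
Since ||x|| > R, scale = R/||x|| = 4/8.252524 = 0.4847, proj(x) = scale * x
proj(x) = [-2.595859, -2.913095, 0.880554]
Step 3: Dot product.
a^T * proj(x) = 1*(-2.595859) + 2*(-2.913095) - 4*0.880554 = -11.9443


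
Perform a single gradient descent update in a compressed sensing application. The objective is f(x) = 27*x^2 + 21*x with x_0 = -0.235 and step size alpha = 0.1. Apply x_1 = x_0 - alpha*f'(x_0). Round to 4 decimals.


We compute the gradient at x_0 and apply the update.
f'(x) = 54*x + 21
f'(-0.235) = 54*-0.235 + 21 = 8.31
x_1 = -0.235 - 0.1*8.31 = -1.066


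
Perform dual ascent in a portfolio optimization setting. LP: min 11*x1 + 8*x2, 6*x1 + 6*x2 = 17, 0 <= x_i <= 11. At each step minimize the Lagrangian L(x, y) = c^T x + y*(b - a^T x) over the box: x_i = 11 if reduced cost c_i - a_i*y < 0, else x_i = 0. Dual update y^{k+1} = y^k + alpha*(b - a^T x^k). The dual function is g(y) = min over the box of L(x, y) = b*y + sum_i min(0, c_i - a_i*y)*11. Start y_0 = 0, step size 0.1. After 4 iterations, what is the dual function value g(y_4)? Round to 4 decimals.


Dual ascent for LP: min 11*x1 + 8*x2, 6*x1 + 6*x2 = 17, 0 <= x_i <= 11
Step 1: y^k = 0.0, reduced costs: (11.0, 8.0)
  x^k = (0.0, 0.0), subgradient = b - a^T x = 17.0
  y^{k+1} = 0.0 + 0.1*17.0 = 1.7
Step 2: y^k = 1.7, reduced costs: (0.8, -2.2)
  x^k = (0.0, 11.0), subgradient = b - a^T x = -49.0
  y^{k+1} = 1.7 + 0.1*-49.0 = -3.2
Step 3: y^k = -3.2, reduced costs: (30.2, 27.2)
  x^k = (0.0, 0.0), subgradient = b - a^T x = 17.0
  y^{k+1} = -3.2 + 0.1*17.0 = -1.5
Step 4: y^k = -1.5, reduced costs: (20.0, 17.0)
  x^k = (0.0, 0.0), subgradient = b - a^T x = 17.0
  y^{k+1} = -1.5 + 0.1*17.0 = 0.2
Dual objective at y_4 = 0.2: reduced costs (9.8, 6.8), box minimizer x = (0.0, 0.0)
g(y_4) = b*y + (c1 - a1*y)*x1 + (c2 - a2*y)*x2 = 17*0.2 + 9.8*0.0 + 6.8*0.0 = 3.4 + 0.0 + 0.0 = 3.4


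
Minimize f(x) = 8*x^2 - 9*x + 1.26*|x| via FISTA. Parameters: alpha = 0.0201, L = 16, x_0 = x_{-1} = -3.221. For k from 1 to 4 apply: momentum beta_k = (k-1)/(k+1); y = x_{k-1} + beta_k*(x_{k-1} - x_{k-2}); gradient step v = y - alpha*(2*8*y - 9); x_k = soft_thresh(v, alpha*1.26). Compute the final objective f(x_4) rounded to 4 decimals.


FISTA on f(x) = 8*x^2 - 9*x + 1.26*|x|
L = 16, alpha = 0.0201
Iteration 1: beta = 0.0, y = -3.221 + 0.0*(-3.221 + 3.221) = -3.221
  grad(y) = -60.536, v = y - alpha*grad = -2.0042
  prox(v) = soft_thresh(-2.0042, 0.0253) = -1.9789
Iteration 2: beta = 0.3333, y = -1.9789 + 0.3333*(-1.9789 + 3.221) = -1.5649
  grad(y) = -34.0379, v = y - alpha*grad = -0.8807
  prox(v) = soft_thresh(-0.8807, 0.0253) = -0.8554
Iteration 3: beta = 0.5, y = -0.8554 + 0.5*(-0.8554 + 1.9789) = -0.2936
  grad(y) = -13.6979, v = y - alpha*grad = -0.0183
  prox(v) = soft_thresh(-0.0183, 0.0253) = 0.0
Iteration 4: beta = 0.6, y = 0.0 + 0.6*(0.0 + 0.8554) = 0.5132
  grad(y) = -0.7884, v = y - alpha*grad = 0.5291
  prox(v) = soft_thresh(0.5291, 0.0253) = 0.5037
f(x_4) = 8*0.5037^2 - 9*0.5037 + 1.26*|0.5037| = -1.8689


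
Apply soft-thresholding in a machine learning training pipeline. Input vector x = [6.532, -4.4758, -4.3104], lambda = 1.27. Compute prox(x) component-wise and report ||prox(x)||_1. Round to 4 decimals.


Soft-thresholding with lambda = 1.27:
prox(6.532) = sign(6.532)*max(|6.532| - 1.27, 0) = 5.262
prox(-4.4758) = sign(-4.4758)*max(|-4.4758| - 1.27, 0) = -3.2058
prox(-4.3104) = sign(-4.3104)*max(|-4.3104| - 1.27, 0) = -3.0404
prox(x) = [5.262, -3.2058, -3.0404]
||prox(x)||_1 = 5.262 + 3.2058 + 3.0404 = 11.5082


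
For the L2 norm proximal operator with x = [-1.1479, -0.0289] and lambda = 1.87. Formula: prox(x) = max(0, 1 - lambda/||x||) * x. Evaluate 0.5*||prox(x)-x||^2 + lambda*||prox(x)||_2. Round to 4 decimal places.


Step 1: Compute ||x||.
||x|| = 1.1483
Step 2: Compute scaling factor.
scale = max(0, 1 - 1.87/1.1483) = 0.0
Step 3: prox(x) = [-0.0, -0.0]
||prox(x)|| = 0.0
Step 4: Proximal objective.
0.5*||prox-x||^2 = 0.6593
lambda*||prox|| = 0.0
Total = 0.6593


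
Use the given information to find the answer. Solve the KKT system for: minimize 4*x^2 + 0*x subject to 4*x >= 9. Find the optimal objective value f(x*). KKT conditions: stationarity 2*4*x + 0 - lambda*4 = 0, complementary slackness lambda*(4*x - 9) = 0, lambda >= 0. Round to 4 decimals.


Step 1: Try lambda = 0 (constraint inactive).
x_unc = 0/(2*4) = 0.0
Check: 4*0.0 = 0.0 < 9 -- violated!
Step 2: Constraint must be active: 4*x = 9
x* = 9/4 = 2.25
lambda = (2*4*2.25 + 0)/4 = 4.5
Step 3: Compute optimal value.
f(x*) = 4*2.25^2 + 0*2.25 = 20.25


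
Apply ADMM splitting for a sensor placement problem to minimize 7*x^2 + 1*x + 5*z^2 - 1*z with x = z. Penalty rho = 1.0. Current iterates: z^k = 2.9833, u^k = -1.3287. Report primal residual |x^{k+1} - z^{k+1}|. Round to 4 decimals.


ADMM iteration with rho = 1.0, z^k = 2.9833, u^k = -1.3287
Step 1: x-update.
Minimize 7*x^2 + 1*x + (1.0/2)*(x - 2.9833 - 1.3287)^2
FOC: (2*7 + 1.0)*x = -1 + 1.0*(2.9833 + 1.3287)
x^{k+1} = 0.2208
Step 2: z-update.
Minimize 5*z^2 - 1*z + (1.0/2)*(0.2208 - z - 1.3287)^2
FOC: (2*5 + 1.0)*z = 1 + 1.0*(0.2208 - 1.3287)
z^{k+1} = -0.0098
Step 3: u-update.
u^{k+1} = -1.3287 + 0.2208 + 0.0098 = -1.0981
Step 4: Primal residual = |0.2208 + 0.0098| = 0.2306


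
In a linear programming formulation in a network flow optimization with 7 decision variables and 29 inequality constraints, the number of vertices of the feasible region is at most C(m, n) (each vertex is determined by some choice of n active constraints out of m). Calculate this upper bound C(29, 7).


Each vertex corresponds to some choice of n active constraints out of m, so the number of vertices is at most C(m, n) = m! / (n!(m-n)!).
m = 29, n = 7
Numerator: 29 * 28 * 27 * 26 * 25 * 24 * 23
Denominator: 7! = 5040
C(29, 7) = 1560780


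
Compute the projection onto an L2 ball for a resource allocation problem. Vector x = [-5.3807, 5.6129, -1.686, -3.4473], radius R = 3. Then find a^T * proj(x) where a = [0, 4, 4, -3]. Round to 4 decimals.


Step 1: Compute ||x|| (intermediates to 6 decimals).
||x|| = sqrt((-5.3807)^2 + 5.6129^2 + (-1.686)^2 + (-3.4473)^2) = 8.670816
Step 2: Project.
Since ||x|| > R, scale = R/||x|| = 3/8.670816 = 0.345988, proj(x) = scale * x
proj(x) = [-1.861658, 1.941996, -0.583336, -1.192724]
Step 3: Dot product.
a^T * proj(x) = 0*(-1.861658) + 4*1.941996 + 4*(-0.583336) - 3*(-1.192724) = 9.0128


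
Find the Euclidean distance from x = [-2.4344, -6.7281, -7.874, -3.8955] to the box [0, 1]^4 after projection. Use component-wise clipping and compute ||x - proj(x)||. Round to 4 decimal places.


Project each component onto [0, 1].
clip(-2.4344) = 0.0, clip(-6.7281) = 0.0, clip(-7.874) = 0.0, clip(-3.8955) = 0.0
Projection = [0.0, 0.0, 0.0, 0.0]
Squared diffs: [5.9263, 45.2673, 61.9999, 15.1749]
Distance = sqrt(128.3684) = 11.33


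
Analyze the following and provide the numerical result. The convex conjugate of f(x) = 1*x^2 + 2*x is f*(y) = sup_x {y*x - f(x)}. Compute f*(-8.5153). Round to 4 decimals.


f*(y) = sup_x {y*x - a*x^2 - b*x} = sup_x {(y-b)*x - a*x^2}
FOC: (y - b) - 2a*x = 0 => x* = (y - b)/(2a)
x* = (-8.5153 - 2)/(2*1) = -5.2577
f*(-8.5153) = (y-b)^2/(4a) = (-8.5153 - 2)^2/(4*1)
= 110.5715/4 = 27.6429


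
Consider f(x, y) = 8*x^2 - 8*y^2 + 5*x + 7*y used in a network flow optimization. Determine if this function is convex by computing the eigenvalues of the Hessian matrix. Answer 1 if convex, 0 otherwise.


The Hessian of f(x,y) = 8*x^2 - 8*y^2 + 5*x + 7*y is:
H = [[16, 0], [0, -16]]
Trace = 16 - 16 = 0
Determinant = 16*-16 - (0)^2 = -256
Discriminant = (0)^2 - 4*-256 = 1024.0
Eigenvalues: lambda_1 = -16.0, lambda_2 = 16.0
The function is not convex.

0


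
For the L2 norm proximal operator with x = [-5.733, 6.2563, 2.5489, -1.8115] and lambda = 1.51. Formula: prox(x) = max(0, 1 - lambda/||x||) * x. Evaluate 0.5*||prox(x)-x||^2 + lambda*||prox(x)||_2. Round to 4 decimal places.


Step 1: Compute ||x||.
||x|| = 9.0436
Step 2: Compute scaling factor.
scale = max(0, 1 - 1.51/9.0436) = 0.833
Step 3: prox(x) = [-4.7758, 5.2117, 2.1233, -1.509]
||prox(x)|| = 7.5336
Step 4: Proximal objective.
0.5*||prox-x||^2 = 1.1401
lambda*||prox|| = 11.3757
Total = 12.5158


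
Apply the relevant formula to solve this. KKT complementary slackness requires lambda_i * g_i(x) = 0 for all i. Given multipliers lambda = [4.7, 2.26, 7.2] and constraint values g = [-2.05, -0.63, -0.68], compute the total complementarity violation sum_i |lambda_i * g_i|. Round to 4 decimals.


KKT complementary slackness check:
lambda_1 * g_1 = 4.7 * -2.05 = -9.635
lambda_2 * g_2 = 2.26 * -0.63 = -1.4238
lambda_3 * g_3 = 7.2 * -0.68 = -4.896
Total violation = 9.635 + 1.4238 + 4.896 = 15.9548


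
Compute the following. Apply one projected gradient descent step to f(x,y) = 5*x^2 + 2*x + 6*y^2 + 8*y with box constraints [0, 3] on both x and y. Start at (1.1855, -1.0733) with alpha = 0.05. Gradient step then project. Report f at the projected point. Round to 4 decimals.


Step 1: Compute gradient at (1.1855, -1.0733).
grad_x = 2*5*1.1855 + 2 = 13.855
grad_y = 2*6*-1.0733 + 8 = -4.8796
Step 2: Gradient step.
x_raw = 1.1855 - 0.05*13.855 = 0.4928
y_raw = -1.0733 - 0.05*-4.8796 = -0.8293
Step 3: Project onto [0, 3].
x_proj = clip(0.4928) = 0.4928
y_proj = clip(-0.8293) = 0.0
Step 4: Evaluate f.
f(0.4928, 0.0) = 2.1995


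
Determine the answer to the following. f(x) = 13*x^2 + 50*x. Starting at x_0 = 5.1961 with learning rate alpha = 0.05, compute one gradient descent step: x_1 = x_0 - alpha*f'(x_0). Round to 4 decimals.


We compute the gradient at x_0 and apply the update.
f'(x) = 26*x + 50
f'(5.1961) = 26*5.1961 + 50 = 185.0986
x_1 = 5.1961 - 0.05*185.0986 = -4.0588


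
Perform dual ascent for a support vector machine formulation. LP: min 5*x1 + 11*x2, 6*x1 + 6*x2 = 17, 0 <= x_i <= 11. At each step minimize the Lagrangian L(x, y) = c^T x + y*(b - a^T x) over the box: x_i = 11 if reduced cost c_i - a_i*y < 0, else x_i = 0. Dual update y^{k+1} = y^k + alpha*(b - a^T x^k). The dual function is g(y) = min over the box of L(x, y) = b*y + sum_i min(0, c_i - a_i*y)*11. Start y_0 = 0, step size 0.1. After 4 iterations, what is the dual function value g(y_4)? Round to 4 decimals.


Dual ascent for LP: min 5*x1 + 11*x2, 6*x1 + 6*x2 = 17, 0 <= x_i <= 11
Step 1: y^k = 0.0, reduced costs: (5.0, 11.0)
  x^k = (0.0, 0.0), subgradient = b - a^T x = 17.0
  y^{k+1} = 0.0 + 0.1*17.0 = 1.7
Step 2: y^k = 1.7, reduced costs: (-5.2, 0.8)
  x^k = (11.0, 0.0), subgradient = b - a^T x = -49.0
  y^{k+1} = 1.7 + 0.1*-49.0 = -3.2
Step 3: y^k = -3.2, reduced costs: (24.2, 30.2)
  x^k = (0.0, 0.0), subgradient = b - a^T x = 17.0
  y^{k+1} = -3.2 + 0.1*17.0 = -1.5
Step 4: y^k = -1.5, reduced costs: (14.0, 20.0)
  x^k = (0.0, 0.0), subgradient = b - a^T x = 17.0
  y^{k+1} = -1.5 + 0.1*17.0 = 0.2
Dual objective at y_4 = 0.2: reduced costs (3.8, 9.8), box minimizer x = (0.0, 0.0)
g(y_4) = b*y + (c1 - a1*y)*x1 + (c2 - a2*y)*x2 = 17*0.2 + 3.8*0.0 + 9.8*0.0 = 3.4 + 0.0 + 0.0 = 3.4


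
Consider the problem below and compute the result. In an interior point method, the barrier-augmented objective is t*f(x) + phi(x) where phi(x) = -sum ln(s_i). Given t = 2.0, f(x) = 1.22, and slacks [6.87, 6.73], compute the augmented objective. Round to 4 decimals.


Step 1: Compute log-barrier.
ln values: [1.9272, 1.9066]
phi = -(1.9272 + 1.9066) = -3.8337
Step 2: Compute augmented objective.
t*f(x) = 2.0*1.22 = 2.44
Total = 2.44 - 3.8337 = -1.3937


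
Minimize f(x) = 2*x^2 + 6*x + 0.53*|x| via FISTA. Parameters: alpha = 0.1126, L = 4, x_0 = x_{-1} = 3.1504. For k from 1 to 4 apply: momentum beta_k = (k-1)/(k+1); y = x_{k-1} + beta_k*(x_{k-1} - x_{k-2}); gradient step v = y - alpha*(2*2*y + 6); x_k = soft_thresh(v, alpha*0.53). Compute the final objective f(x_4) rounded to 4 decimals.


FISTA on f(x) = 2*x^2 + 6*x + 0.53*|x|
L = 4, alpha = 0.1126
Iteration 1: beta = 0.0, y = 3.1504 + 0.0*(3.1504 - 3.1504) = 3.1504
  grad(y) = 18.6016, v = y - alpha*grad = 1.0559
  prox(v) = soft_thresh(1.0559, 0.0597) = 0.9962
Iteration 2: beta = 0.3333, y = 0.9962 + 0.3333*(0.9962 - 3.1504) = 0.2781
  grad(y) = 7.1124, v = y - alpha*grad = -0.5228
  prox(v) = soft_thresh(-0.5228, 0.0597) = -0.4631
Iteration 3: beta = 0.5, y = -0.4631 + 0.5*(-0.4631 - 0.9962) = -1.1927
  grad(y) = 1.2292, v = y - alpha*grad = -1.3311
  prox(v) = soft_thresh(-1.3311, 0.0597) = -1.2714
Iteration 4: beta = 0.6, y = -1.2714 + 0.6*(-1.2714 + 0.4631) = -1.7564
  grad(y) = -1.0258, v = y - alpha*grad = -1.6409
  prox(v) = soft_thresh(-1.6409, 0.0597) = -1.5813
f(x_4) = 2*(-1.5813)^2 + 6*(-1.5813) + 0.53*|-1.5813| = -3.6487


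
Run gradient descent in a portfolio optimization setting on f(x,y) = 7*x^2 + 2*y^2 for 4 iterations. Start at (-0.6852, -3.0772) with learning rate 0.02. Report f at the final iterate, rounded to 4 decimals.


Gradient descent on f(x,y) = 7*x^2 + 2*y^2.
Starting point: (-0.6852, -3.0772), alpha = 0.02
Step 1: grad_x = 2*7*-0.6852 = -9.5928, grad_y = 2*2*-3.0772 = -12.3088
  x_1 = -0.6852 - 0.02*-9.5928 = -0.4933
  y_1 = -3.0772 - 0.02*-12.3088 = -2.831
Step 2: grad_x = 2*7*-0.4933 = -6.9068, grad_y = 2*2*-2.831 = -11.3241
  x_2 = -0.4933 - 0.02*-6.9068 = -0.3552
  y_2 = -2.831 - 0.02*-11.3241 = -2.6045
Step 3: grad_x = 2*7*-0.3552 = -4.9729, grad_y = 2*2*-2.6045 = -10.4182
  x_3 = -0.3552 - 0.02*-4.9729 = -0.2557
  y_3 = -2.6045 - 0.02*-10.4182 = -2.3962
Step 4: grad_x = 2*7*-0.2557 = -3.5805, grad_y = 2*2*-2.3962 = -9.5847
  x_4 = -0.2557 - 0.02*-3.5805 = -0.1841
  y_4 = -2.3962 - 0.02*-9.5847 = -2.2045
f(-0.1841, -2.2045) = 7*(-0.1841)^2 + 2*(-2.2045)^2 = 9.9569


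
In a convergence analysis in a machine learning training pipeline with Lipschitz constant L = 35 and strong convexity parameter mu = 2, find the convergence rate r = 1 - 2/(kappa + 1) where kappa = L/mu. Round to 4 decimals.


Step 1: Compute the condition number.
kappa = L/mu = 35/2 = 17.5
Step 2: Compute the convergence rate.
r = 1 - 2/(kappa + 1) = 1 - 2*mu/(L + mu) = (L - mu)/(L + mu) = 33/37 = 0.8919


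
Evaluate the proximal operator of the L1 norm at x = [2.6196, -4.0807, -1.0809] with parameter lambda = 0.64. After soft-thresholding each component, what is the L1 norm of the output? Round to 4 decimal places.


Soft-thresholding with lambda = 0.64:
prox(2.6196) = sign(2.6196)*max(|2.6196| - 0.64, 0) = 1.9796
prox(-4.0807) = sign(-4.0807)*max(|-4.0807| - 0.64, 0) = -3.4407
prox(-1.0809) = sign(-1.0809)*max(|-1.0809| - 0.64, 0) = -0.4409
prox(x) = [1.9796, -3.4407, -0.4409]
||prox(x)||_1 = 1.9796 + 3.4407 + 0.4409 = 5.8612


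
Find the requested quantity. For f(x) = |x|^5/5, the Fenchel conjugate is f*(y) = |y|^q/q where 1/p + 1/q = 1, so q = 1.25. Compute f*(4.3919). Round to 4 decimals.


The conjugate exponent q satisfies 1/p + 1/q = 1.
p = 5, so q = 5/(5 - 1) = 1.25
|y|^q = 4.3919^1.25 = 6.3579
f*(4.3919) = 6.3579 / 1.25 = 5.0863


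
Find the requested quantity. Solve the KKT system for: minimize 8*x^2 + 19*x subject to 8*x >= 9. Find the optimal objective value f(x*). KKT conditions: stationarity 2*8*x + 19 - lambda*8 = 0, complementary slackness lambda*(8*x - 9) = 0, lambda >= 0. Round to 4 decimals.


Step 1: Try lambda = 0 (constraint inactive).
x_unc = -19/(2*8) = -1.1875
Check: 8*-1.1875 = -9.5 < 9 -- violated!
Step 2: Constraint must be active: 8*x = 9
x* = 9/8 = 1.125
lambda = (2*8*1.125 + 19)/8 = 4.625
Step 3: Compute optimal value.
f(x*) = 8*1.125^2 + 19*1.125 = 31.5


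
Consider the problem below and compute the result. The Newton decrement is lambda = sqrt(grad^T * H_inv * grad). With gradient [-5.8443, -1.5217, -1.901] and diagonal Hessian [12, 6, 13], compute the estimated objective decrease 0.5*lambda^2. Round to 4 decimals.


Step 1: H is diagonal, so H^(-1) * g = [-0.487, -0.2536, -0.1462].
Step 2: g^T H^(-1) g = sum_i g_i^2 / H_ii
  = (-5.8443)^2/12 + (-1.5217)^2/6 + (-1.901)^2/13
  = 2.8463 + 0.3859 + 0.278 = 3.5102
Step 3: Objective decrease = 0.5 * g^T H^(-1) g = 1.7551


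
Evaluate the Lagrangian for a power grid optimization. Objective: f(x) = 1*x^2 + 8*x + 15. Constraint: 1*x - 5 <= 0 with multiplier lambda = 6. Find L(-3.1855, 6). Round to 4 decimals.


Step 1: Evaluate f(x).
f(-3.1855) = 1*(-3.1855)^2 + 8*(-3.1855) + 15 = -0.3366
Step 2: Evaluate g(x).
g(-3.1855) = 1*-3.1855 - 5 = -8.1855
Step 3: Compute Lagrangian.
L = -0.3366 + 6*-8.1855 = -49.4496


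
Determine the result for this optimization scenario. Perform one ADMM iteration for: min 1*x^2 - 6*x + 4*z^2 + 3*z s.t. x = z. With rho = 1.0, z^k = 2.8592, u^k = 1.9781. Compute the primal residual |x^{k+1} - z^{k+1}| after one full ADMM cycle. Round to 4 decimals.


ADMM iteration with rho = 1.0, z^k = 2.8592, u^k = 1.9781
Step 1: x-update.
Minimize 1*x^2 - 6*x + (1.0/2)*(x - 2.8592 + 1.9781)^2
FOC: (2*1 + 1.0)*x = 6 + 1.0*(2.8592 - 1.9781)
x^{k+1} = 2.2937
Step 2: z-update.
Minimize 4*z^2 + 3*z + (1.0/2)*(2.2937 - z + 1.9781)^2
FOC: (2*4 + 1.0)*z = -3 + 1.0*(2.2937 + 1.9781)
z^{k+1} = 0.1413
Step 3: u-update.
u^{k+1} = 1.9781 + 2.2937 - 0.1413 = 4.1305
Step 4: Primal residual = |2.2937 - 0.1413| = 2.1524


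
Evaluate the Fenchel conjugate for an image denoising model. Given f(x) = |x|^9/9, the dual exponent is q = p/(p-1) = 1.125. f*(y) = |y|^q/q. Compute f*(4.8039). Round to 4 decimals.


The conjugate exponent q satisfies 1/p + 1/q = 1.
p = 9, so q = 9/(9 - 1) = 1.125
|y|^q = 4.8039^1.125 = 5.8451
f*(4.8039) = 5.8451 / 1.125 = 5.1957


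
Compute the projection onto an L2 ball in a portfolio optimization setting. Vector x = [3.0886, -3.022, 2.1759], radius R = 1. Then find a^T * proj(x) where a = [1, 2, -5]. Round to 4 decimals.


Step 1: Compute ||x|| (intermediates to 6 decimals).
||x|| = sqrt(3.0886^2 + (-3.022)^2 + 2.1759^2) = 4.838024
Step 2: Project.
Since ||x|| > R, scale = R/||x|| = 1/4.838024 = 0.206696, proj(x) = scale * x
proj(x) = [0.638401, -0.624635, 0.44975]
Step 3: Dot product.
a^T * proj(x) = 1*0.638401 + 2*(-0.624635) - 5*0.44975 = -2.8596
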